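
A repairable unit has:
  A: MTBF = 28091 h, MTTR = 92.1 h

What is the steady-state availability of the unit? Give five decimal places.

0.99673

A(A) = MTBF/(MTBF+MTTR) = 28091/(28091+92.1) = 0.99673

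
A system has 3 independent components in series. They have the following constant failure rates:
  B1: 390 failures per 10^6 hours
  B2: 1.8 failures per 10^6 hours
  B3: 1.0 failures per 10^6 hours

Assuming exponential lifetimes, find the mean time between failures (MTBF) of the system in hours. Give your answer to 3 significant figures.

Series of exponential components: λ_sys = Σ λ_i
λ_sys = 0.00039 + 0.0000018 + 0.0000010 = 3.9280e-04 /h
MTBF = 1 / λ_sys = 2550 h

2550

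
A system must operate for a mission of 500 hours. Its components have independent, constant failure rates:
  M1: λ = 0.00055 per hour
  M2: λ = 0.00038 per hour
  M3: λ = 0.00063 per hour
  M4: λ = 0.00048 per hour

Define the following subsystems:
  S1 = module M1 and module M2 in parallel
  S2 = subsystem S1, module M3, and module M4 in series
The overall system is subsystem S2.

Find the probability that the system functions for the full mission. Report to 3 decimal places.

0.550

R(M1) = exp(−0.00055 × 500) = 0.75957
R(M2) = exp(−0.00038 × 500) = 0.82696
R(M3) = exp(−0.00063 × 500) = 0.72979
R(M4) = exp(−0.00048 × 500) = 0.78663
Parallel (M1 and M2): 1 − (1 − 0.75957)(1 − 0.82696) = 0.95840
Series ([0.95840], M3, and M4): 0.95840 × 0.72979 × 0.78663 = 0.550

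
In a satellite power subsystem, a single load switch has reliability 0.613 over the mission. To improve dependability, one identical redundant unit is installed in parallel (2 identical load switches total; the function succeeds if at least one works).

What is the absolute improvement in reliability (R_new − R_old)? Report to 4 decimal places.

R_before = 0.613
R_after = 1 − (1 − 0.613)^2 = 0.8502
ΔR = 0.8502 − 0.613 = 0.2372

0.2372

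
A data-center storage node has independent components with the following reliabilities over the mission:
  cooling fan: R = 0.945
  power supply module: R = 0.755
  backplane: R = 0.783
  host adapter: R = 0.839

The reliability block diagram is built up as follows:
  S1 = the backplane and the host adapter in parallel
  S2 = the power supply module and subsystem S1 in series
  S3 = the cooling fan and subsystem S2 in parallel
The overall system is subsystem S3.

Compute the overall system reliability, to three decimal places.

Parallel (backplane and host adapter): 1 − (1 − 0.78300)(1 − 0.83900) = 0.96506
Series (power supply module and [0.96506]): 0.75500 × 0.96506 = 0.72862
Parallel (cooling fan and [0.72862]): 1 − (1 − 0.94500)(1 − 0.72862) = 0.985

0.985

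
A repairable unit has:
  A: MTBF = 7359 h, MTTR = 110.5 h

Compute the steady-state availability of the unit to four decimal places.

A(A) = MTBF/(MTBF+MTTR) = 7359/(7359+110.5) = 0.9852

0.9852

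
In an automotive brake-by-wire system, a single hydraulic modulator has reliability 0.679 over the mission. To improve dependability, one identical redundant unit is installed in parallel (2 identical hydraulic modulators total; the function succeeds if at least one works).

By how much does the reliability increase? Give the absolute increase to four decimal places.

0.2180

R_before = 0.679
R_after = 1 − (1 − 0.679)^2 = 0.8970
ΔR = 0.8970 − 0.679 = 0.2180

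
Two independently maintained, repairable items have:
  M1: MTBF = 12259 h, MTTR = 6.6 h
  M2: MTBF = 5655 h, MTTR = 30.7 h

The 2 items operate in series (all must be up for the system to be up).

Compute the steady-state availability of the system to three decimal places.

0.994

A(M1) = MTBF/(MTBF+MTTR) = 12259/(12259+6.6) = 0.999462
A(M2) = MTBF/(MTBF+MTTR) = 5655/(5655+30.7) = 0.994600
Series availability: 0.999462 × 0.994600 = 0.994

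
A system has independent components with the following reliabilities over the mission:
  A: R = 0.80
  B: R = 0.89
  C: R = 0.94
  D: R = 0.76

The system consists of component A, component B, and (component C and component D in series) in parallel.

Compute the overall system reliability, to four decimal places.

0.9937

Series (C and D): 0.940000 × 0.760000 = 0.714400
Parallel (A, B, and [0.714400]): 1 − (1 − 0.800000)(1 − 0.890000)(1 − 0.714400) = 0.9937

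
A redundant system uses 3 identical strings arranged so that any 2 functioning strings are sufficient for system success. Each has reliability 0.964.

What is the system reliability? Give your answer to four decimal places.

0.9962

R = Σ_{i=2}^{3} C(3,i) p^i (1−p)^{3−i} with p = 0.964
C(3,2)·0.964^2·0.036^1 = 0.100364
C(3,3)·0.964^3·0.036^0 = 0.895841
Sum = 0.9962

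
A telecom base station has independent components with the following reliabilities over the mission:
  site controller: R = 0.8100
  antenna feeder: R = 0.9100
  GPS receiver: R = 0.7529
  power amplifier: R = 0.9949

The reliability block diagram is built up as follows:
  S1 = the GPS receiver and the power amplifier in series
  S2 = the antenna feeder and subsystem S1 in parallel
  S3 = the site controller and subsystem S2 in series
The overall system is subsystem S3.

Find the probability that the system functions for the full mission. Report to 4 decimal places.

0.7917

Series (GPS receiver and power amplifier): 0.752900 × 0.994900 = 0.749060
Parallel (antenna feeder and [0.749060]): 1 − (1 − 0.910000)(1 − 0.749060) = 0.977415
Series (site controller and [0.977415]): 0.810000 × 0.977415 = 0.7917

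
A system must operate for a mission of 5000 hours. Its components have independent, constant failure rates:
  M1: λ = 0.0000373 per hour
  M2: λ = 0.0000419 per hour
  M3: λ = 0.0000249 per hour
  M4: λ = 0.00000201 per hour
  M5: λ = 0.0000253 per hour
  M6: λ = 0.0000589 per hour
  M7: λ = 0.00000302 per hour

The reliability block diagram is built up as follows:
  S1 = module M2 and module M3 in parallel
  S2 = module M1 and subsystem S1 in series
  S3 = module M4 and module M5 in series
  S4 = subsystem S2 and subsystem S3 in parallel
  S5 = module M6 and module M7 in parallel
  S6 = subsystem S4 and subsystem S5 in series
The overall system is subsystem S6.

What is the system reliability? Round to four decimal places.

0.9722

R(M1) = exp(−0.0000373 × 5000) = 0.829859
R(M2) = exp(−0.0000419 × 5000) = 0.810990
R(M3) = exp(−0.0000249 × 5000) = 0.882938
R(M4) = exp(−0.00000201 × 5000) = 0.990000
R(M5) = exp(−0.0000253 × 5000) = 0.881174
R(M6) = exp(−0.0000589 × 5000) = 0.744904
R(M7) = exp(−0.00000302 × 5000) = 0.985013
Parallel (M2 and M3): 1 − (1 − 0.810990)(1 − 0.882938) = 0.977874
Series (M1 and [0.977874]): 0.829859 × 0.977874 = 0.811498
Series (M4 and M5): 0.990000 × 0.881174 = 0.872362
Parallel ([0.811498] and [0.872362]): 1 − (1 − 0.811498)(1 − 0.872362) = 0.975940
Parallel (M6 and M7): 1 − (1 − 0.744904)(1 − 0.985013) = 0.996177
Series ([0.975940] and [0.996177]): 0.975940 × 0.996177 = 0.9722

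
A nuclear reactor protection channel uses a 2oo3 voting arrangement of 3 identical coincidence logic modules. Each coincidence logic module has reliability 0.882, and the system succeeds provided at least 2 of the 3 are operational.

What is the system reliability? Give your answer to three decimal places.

0.962

R = Σ_{i=2}^{3} C(3,i) p^i (1−p)^{3−i} with p = 0.882
C(3,2)·0.882^2·0.118^1 = 0.27539
C(3,3)·0.882^3·0.118^0 = 0.68613
Sum = 0.962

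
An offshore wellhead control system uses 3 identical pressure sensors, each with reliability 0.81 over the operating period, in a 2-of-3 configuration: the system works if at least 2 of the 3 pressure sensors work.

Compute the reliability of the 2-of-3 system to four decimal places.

0.9054

R = Σ_{i=2}^{3} C(3,i) p^i (1−p)^{3−i} with p = 0.81
C(3,2)·0.81^2·0.19^1 = 0.373977
C(3,3)·0.81^3·0.19^0 = 0.531441
Sum = 0.9054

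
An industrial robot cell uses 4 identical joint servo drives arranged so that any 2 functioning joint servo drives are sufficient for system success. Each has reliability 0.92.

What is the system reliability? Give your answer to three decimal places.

R = Σ_{i=2}^{4} C(4,i) p^i (1−p)^{4−i} with p = 0.92
C(4,2)·0.92^2·0.08^2 = 0.03250
C(4,3)·0.92^3·0.08^1 = 0.24918
C(4,4)·0.92^4·0.08^0 = 0.71639
Sum = 0.998

0.998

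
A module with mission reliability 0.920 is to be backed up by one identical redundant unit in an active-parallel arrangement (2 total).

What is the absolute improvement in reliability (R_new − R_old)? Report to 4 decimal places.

0.0736

R_before = 0.920
R_after = 1 − (1 − 0.920)^2 = 0.9936
ΔR = 0.9936 − 0.920 = 0.0736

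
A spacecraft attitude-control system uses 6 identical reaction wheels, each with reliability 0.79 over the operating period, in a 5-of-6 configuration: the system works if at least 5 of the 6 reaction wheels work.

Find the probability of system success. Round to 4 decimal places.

R = Σ_{i=5}^{6} C(6,i) p^i (1−p)^{6−i} with p = 0.79
C(6,5)·0.79^5·0.21^1 = 0.387709
C(6,6)·0.79^6·0.21^0 = 0.243087
Sum = 0.6308

0.6308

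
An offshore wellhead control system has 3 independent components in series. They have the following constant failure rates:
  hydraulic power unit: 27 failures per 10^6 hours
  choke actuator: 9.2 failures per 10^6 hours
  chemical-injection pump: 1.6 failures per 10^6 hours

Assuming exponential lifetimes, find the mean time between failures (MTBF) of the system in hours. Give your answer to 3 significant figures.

Series of exponential components: λ_sys = Σ λ_i
λ_sys = 0.000027 + 0.0000092 + 0.0000016 = 3.7800e-05 /h
MTBF = 1 / λ_sys = 26500 h

26500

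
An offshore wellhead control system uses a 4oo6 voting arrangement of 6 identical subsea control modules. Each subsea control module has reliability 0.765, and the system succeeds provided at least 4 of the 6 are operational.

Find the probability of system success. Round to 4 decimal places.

R = Σ_{i=4}^{6} C(6,i) p^i (1−p)^{6−i} with p = 0.765
C(6,4)·0.765^4·0.235^2 = 0.283709
C(6,5)·0.765^5·0.235^1 = 0.369425
C(6,6)·0.765^6·0.235^0 = 0.200433
Sum = 0.8536

0.8536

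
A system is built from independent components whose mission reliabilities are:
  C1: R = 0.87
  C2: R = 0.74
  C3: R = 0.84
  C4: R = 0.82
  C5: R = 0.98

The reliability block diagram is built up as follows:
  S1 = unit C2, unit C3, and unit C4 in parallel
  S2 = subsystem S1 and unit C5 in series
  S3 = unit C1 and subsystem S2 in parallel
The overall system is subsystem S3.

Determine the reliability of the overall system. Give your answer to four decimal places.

Parallel (C2, C3, and C4): 1 − (1 − 0.740000)(1 − 0.840000)(1 − 0.820000) = 0.992512
Series ([0.992512] and C5): 0.992512 × 0.980000 = 0.972662
Parallel (C1 and [0.972662]): 1 − (1 − 0.870000)(1 − 0.972662) = 0.9964

0.9964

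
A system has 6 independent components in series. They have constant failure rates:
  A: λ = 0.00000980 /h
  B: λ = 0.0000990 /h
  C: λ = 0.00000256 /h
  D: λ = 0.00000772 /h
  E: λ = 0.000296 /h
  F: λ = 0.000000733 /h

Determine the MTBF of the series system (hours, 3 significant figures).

Series of exponential components: λ_sys = Σ λ_i
λ_sys = 0.00000980 + 0.0000990 + 0.00000256 + 0.00000772 + 0.000296 + 0.000000733 = 4.1581e-04 /h
MTBF = 1 / λ_sys = 2400 h

2400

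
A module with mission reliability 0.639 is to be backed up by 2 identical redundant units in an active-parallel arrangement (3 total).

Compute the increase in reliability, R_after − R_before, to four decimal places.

R_before = 0.639
R_after = 1 − (1 − 0.639)^3 = 0.9530
ΔR = 0.9530 − 0.639 = 0.3140

0.3140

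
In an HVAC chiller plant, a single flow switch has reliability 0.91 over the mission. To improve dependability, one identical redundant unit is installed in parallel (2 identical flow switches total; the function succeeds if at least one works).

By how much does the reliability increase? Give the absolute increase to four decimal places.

R_before = 0.91
R_after = 1 − (1 − 0.91)^2 = 0.9919
ΔR = 0.9919 − 0.91 = 0.0819

0.0819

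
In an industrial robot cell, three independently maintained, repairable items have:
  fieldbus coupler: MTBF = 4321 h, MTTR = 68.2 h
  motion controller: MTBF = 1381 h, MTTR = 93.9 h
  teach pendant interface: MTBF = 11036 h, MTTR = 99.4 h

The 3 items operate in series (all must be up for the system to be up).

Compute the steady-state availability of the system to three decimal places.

A(fieldbus coupler) = MTBF/(MTBF+MTTR) = 4321/(4321+68.2) = 0.984462
A(motion controller) = MTBF/(MTBF+MTTR) = 1381/(1381+93.9) = 0.936335
A(teach pendant interface) = MTBF/(MTBF+MTTR) = 11036/(11036+99.4) = 0.991074
Series availability: 0.984462 × 0.936335 × 0.991074 = 0.914

0.914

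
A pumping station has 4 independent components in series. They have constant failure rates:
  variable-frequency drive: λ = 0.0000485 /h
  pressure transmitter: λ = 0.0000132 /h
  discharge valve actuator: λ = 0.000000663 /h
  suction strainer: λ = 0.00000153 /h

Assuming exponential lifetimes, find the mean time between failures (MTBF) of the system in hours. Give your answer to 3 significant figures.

15700

Series of exponential components: λ_sys = Σ λ_i
λ_sys = 0.0000485 + 0.0000132 + 0.000000663 + 0.00000153 = 6.3893e-05 /h
MTBF = 1 / λ_sys = 15700 h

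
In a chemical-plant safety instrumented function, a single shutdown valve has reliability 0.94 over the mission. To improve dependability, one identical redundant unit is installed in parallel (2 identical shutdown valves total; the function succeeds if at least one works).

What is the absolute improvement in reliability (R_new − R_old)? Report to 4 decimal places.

0.0564

R_before = 0.94
R_after = 1 − (1 − 0.94)^2 = 0.9964
ΔR = 0.9964 − 0.94 = 0.0564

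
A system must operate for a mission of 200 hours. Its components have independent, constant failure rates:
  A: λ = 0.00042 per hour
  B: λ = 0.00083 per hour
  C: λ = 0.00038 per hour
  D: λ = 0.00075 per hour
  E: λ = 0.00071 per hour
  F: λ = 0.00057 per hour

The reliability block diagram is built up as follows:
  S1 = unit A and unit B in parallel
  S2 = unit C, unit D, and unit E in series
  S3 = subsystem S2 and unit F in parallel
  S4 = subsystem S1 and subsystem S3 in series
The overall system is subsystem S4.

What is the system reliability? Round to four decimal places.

R(A) = exp(−0.00042 × 200) = 0.919431
R(B) = exp(−0.00083 × 200) = 0.847046
R(C) = exp(−0.00038 × 200) = 0.926816
R(D) = exp(−0.00075 × 200) = 0.860708
R(E) = exp(−0.00071 × 200) = 0.867621
R(F) = exp(−0.00057 × 200) = 0.892258
Parallel (A and B): 1 − (1 − 0.919431)(1 − 0.847046) = 0.987677
Series (C, D, and E): 0.926816 × 0.860708 × 0.867621 = 0.692117
Parallel ([0.692117] and F): 1 − (1 − 0.692117)(1 − 0.892258) = 0.966828
Series ([0.987677] and [0.966828]): 0.987677 × 0.966828 = 0.9549

0.9549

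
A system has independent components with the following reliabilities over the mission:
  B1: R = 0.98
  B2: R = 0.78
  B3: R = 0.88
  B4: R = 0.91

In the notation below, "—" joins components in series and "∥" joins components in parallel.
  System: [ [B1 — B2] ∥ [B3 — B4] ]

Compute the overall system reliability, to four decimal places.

Series (B1 and B2): 0.980000 × 0.780000 = 0.764400
Series (B3 and B4): 0.880000 × 0.910000 = 0.800800
Parallel ([0.764400] and [0.800800]): 1 − (1 − 0.764400)(1 − 0.800800) = 0.9531

0.9531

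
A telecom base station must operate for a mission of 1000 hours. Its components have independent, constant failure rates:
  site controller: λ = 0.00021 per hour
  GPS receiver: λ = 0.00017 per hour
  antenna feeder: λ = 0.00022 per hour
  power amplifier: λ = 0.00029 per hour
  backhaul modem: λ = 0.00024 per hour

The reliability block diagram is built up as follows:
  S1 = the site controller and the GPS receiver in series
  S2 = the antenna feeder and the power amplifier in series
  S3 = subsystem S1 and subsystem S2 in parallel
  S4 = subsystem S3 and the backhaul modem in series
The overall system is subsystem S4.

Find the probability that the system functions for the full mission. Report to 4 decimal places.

R(site controller) = exp(−0.00021 × 1000) = 0.810584
R(GPS receiver) = exp(−0.00017 × 1000) = 0.843665
R(antenna feeder) = exp(−0.00022 × 1000) = 0.802519
R(power amplifier) = exp(−0.00029 × 1000) = 0.748264
R(backhaul modem) = exp(−0.00024 × 1000) = 0.786628
Series (site controller and GPS receiver): 0.810584 × 0.843665 = 0.683861
Series (antenna feeder and power amplifier): 0.802519 × 0.748264 = 0.600496
Parallel ([0.683861] and [0.600496]): 1 − (1 − 0.683861)(1 − 0.600496) = 0.873701
Series ([0.873701] and backhaul modem): 0.873701 × 0.786628 = 0.6873

0.6873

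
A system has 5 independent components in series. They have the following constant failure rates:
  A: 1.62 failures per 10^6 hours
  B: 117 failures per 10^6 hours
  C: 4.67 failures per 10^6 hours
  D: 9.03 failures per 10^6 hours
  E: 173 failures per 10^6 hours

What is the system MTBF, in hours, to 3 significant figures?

3280

Series of exponential components: λ_sys = Σ λ_i
λ_sys = 0.00000162 + 0.000117 + 0.00000467 + 0.00000903 + 0.000173 = 3.0532e-04 /h
MTBF = 1 / λ_sys = 3280 h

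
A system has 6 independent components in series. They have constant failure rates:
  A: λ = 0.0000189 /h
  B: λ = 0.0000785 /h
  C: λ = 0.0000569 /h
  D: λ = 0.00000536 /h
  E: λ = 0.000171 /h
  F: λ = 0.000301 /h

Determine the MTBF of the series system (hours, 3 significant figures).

Series of exponential components: λ_sys = Σ λ_i
λ_sys = 0.0000189 + 0.0000785 + 0.0000569 + 0.00000536 + 0.000171 + 0.000301 = 6.3166e-04 /h
MTBF = 1 / λ_sys = 1580 h

1580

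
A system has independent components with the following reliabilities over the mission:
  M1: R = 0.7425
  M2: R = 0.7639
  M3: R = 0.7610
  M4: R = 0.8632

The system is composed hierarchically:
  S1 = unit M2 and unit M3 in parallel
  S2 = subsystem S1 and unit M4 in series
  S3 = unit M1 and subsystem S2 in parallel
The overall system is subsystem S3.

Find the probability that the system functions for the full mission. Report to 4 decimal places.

0.9522

Parallel (M2 and M3): 1 − (1 − 0.763900)(1 − 0.761000) = 0.943572
Series ([0.943572] and M4): 0.943572 × 0.863200 = 0.814491
Parallel (M1 and [0.814491]): 1 − (1 − 0.742500)(1 − 0.814491) = 0.9522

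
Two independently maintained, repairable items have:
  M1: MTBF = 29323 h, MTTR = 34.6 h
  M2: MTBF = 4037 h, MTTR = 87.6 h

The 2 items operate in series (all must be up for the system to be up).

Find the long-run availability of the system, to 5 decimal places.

0.97761

A(M1) = MTBF/(MTBF+MTTR) = 29323/(29323+34.6) = 0.998821
A(M2) = MTBF/(MTBF+MTTR) = 4037/(4037+87.6) = 0.978762
Series availability: 0.998821 × 0.978762 = 0.97761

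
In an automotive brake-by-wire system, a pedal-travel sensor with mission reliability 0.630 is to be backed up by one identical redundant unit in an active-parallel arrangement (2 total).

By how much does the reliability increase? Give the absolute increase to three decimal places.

R_before = 0.630
R_after = 1 − (1 − 0.630)^2 = 0.863
ΔR = 0.863 − 0.630 = 0.233

0.233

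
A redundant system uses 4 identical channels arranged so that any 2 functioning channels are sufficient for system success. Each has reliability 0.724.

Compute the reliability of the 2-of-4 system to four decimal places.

0.9333

R = Σ_{i=2}^{4} C(4,i) p^i (1−p)^{4−i} with p = 0.724
C(4,2)·0.724^2·0.276^2 = 0.239578
C(4,3)·0.724^3·0.276^1 = 0.418972
C(4,4)·0.724^4·0.276^0 = 0.274760
Sum = 0.9333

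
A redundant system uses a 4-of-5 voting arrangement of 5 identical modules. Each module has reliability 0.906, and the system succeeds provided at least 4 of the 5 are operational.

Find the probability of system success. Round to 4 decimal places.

0.9271

R = Σ_{i=4}^{5} C(5,i) p^i (1−p)^{5−i} with p = 0.906
C(5,4)·0.906^4·0.094^1 = 0.316673
C(5,5)·0.906^5·0.094^0 = 0.610437
Sum = 0.9271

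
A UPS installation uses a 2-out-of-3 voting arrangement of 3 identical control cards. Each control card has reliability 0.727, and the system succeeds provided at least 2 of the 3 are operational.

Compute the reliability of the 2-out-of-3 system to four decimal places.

0.8171

R = Σ_{i=2}^{3} C(3,i) p^i (1−p)^{3−i} with p = 0.727
C(3,2)·0.727^2·0.273^1 = 0.432865
C(3,3)·0.727^3·0.273^0 = 0.384241
Sum = 0.8171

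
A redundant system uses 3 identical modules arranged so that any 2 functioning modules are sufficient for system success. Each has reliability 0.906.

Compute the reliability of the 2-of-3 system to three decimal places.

0.975

R = Σ_{i=2}^{3} C(3,i) p^i (1−p)^{3−i} with p = 0.906
C(3,2)·0.906^2·0.094^1 = 0.23148
C(3,3)·0.906^3·0.094^0 = 0.74368
Sum = 0.975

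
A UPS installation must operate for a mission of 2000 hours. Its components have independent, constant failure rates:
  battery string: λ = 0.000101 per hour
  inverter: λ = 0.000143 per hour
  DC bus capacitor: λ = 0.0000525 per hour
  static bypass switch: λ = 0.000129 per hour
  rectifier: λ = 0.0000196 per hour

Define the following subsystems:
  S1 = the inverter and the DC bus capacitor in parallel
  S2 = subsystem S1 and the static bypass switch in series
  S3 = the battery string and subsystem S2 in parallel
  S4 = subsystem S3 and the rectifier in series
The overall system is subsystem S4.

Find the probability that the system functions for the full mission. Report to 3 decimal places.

R(battery string) = exp(−0.000101 × 2000) = 0.81709
R(inverter) = exp(−0.000143 × 2000) = 0.75126
R(DC bus capacitor) = exp(−0.0000525 × 2000) = 0.90032
R(static bypass switch) = exp(−0.000129 × 2000) = 0.77260
R(rectifier) = exp(−0.0000196 × 2000) = 0.96156
Parallel (inverter and DC bus capacitor): 1 − (1 − 0.75126)(1 − 0.90032) = 0.97521
Series ([0.97521] and static bypass switch): 0.97521 × 0.77260 = 0.75345
Parallel (battery string and [0.75345]): 1 − (1 − 0.81709)(1 − 0.75345) = 0.95490
Series ([0.95490] and rectifier): 0.95490 × 0.96156 = 0.918

0.918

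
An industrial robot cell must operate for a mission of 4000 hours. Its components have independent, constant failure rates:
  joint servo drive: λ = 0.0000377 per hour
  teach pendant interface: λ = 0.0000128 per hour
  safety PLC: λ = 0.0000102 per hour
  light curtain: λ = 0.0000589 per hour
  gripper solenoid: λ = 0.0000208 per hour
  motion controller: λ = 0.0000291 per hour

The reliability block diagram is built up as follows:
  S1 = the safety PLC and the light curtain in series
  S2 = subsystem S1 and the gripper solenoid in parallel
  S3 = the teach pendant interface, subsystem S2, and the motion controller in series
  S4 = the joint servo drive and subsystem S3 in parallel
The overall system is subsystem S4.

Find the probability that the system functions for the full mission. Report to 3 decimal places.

R(joint servo drive) = exp(−0.0000377 × 4000) = 0.86002
R(teach pendant interface) = exp(−0.0000128 × 4000) = 0.95009
R(safety PLC) = exp(−0.0000102 × 4000) = 0.96002
R(light curtain) = exp(−0.0000589 × 4000) = 0.79010
R(gripper solenoid) = exp(−0.0000208 × 4000) = 0.92017
R(motion controller) = exp(−0.0000291 × 4000) = 0.89012
Series (safety PLC and light curtain): 0.96002 × 0.79010 = 0.75851
Parallel ([0.75851] and gripper solenoid): 1 − (1 − 0.75851)(1 − 0.92017) = 0.98072
Series (teach pendant interface, [0.98072], and motion controller): 0.95009 × 0.98072 × 0.89012 = 0.82939
Parallel (joint servo drive and [0.82939]): 1 − (1 − 0.86002)(1 − 0.82939) = 0.976

0.976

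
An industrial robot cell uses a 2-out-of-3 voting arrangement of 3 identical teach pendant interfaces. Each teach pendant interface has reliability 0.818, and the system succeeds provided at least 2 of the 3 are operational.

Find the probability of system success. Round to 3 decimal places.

R = Σ_{i=2}^{3} C(3,i) p^i (1−p)^{3−i} with p = 0.818
C(3,2)·0.818^2·0.182^1 = 0.36534
C(3,3)·0.818^3·0.182^0 = 0.54734
Sum = 0.913

0.913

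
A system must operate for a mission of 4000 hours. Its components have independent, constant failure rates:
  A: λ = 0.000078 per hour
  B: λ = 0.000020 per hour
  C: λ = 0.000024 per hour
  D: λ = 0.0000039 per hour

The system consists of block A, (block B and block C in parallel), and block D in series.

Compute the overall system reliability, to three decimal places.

R(A) = exp(−0.000078 × 4000) = 0.73198
R(B) = exp(−0.000020 × 4000) = 0.92312
R(C) = exp(−0.000024 × 4000) = 0.90846
R(D) = exp(−0.0000039 × 4000) = 0.98452
Parallel (B and C): 1 − (1 − 0.92312)(1 − 0.90846) = 0.99296
Series (A, [0.99296], and D): 0.73198 × 0.99296 × 0.98452 = 0.716

0.716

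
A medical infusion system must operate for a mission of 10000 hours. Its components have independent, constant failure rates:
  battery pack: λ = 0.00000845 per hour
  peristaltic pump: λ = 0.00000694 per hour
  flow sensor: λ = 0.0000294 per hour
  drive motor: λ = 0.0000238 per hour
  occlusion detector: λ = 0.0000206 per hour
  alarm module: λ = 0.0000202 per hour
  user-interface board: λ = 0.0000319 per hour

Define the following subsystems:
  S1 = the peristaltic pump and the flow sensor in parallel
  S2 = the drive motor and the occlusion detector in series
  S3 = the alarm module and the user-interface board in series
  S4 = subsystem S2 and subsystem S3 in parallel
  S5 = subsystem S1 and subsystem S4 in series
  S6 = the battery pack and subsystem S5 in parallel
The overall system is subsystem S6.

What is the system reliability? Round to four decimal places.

R(battery pack) = exp(−0.00000845 × 10000) = 0.918972
R(peristaltic pump) = exp(−0.00000694 × 10000) = 0.932953
R(flow sensor) = exp(−0.0000294 × 10000) = 0.745276
R(drive motor) = exp(−0.0000238 × 10000) = 0.788203
R(occlusion detector) = exp(−0.0000206 × 10000) = 0.813833
R(alarm module) = exp(−0.0000202 × 10000) = 0.817095
R(user-interface board) = exp(−0.0000319 × 10000) = 0.726876
Parallel (peristaltic pump and flow sensor): 1 − (1 − 0.932953)(1 − 0.745276) = 0.982922
Series (drive motor and occlusion detector): 0.788203 × 0.813833 = 0.641466
Series (alarm module and user-interface board): 0.817095 × 0.726876 = 0.593927
Parallel ([0.641466] and [0.593927]): 1 − (1 − 0.641466)(1 − 0.593927) = 0.854409
Series ([0.982922] and [0.854409]): 0.982922 × 0.854409 = 0.839817
Parallel (battery pack and [0.839817]): 1 − (1 − 0.918972)(1 − 0.839817) = 0.9870

0.9870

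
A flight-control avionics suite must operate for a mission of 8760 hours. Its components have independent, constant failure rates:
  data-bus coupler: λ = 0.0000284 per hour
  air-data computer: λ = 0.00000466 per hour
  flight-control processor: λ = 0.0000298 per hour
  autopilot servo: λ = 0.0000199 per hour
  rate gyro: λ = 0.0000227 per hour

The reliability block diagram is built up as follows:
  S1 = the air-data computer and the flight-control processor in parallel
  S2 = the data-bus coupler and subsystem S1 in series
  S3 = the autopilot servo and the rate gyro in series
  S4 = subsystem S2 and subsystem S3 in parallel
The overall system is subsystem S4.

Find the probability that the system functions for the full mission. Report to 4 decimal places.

0.9292

R(data-bus coupler) = exp(−0.0000284 × 8760) = 0.779748
R(air-data computer) = exp(−0.00000466 × 8760) = 0.960000
R(flight-control processor) = exp(−0.0000298 × 8760) = 0.770244
R(autopilot servo) = exp(−0.0000199 × 8760) = 0.840025
R(rate gyro) = exp(−0.0000227 × 8760) = 0.819671
Parallel (air-data computer and flight-control processor): 1 − (1 − 0.960000)(1 − 0.770244) = 0.990810
Series (data-bus coupler and [0.990810]): 0.779748 × 0.990810 = 0.772582
Series (autopilot servo and rate gyro): 0.840025 × 0.819671 = 0.688544
Parallel ([0.772582] and [0.688544]): 1 − (1 − 0.772582)(1 − 0.688544) = 0.9292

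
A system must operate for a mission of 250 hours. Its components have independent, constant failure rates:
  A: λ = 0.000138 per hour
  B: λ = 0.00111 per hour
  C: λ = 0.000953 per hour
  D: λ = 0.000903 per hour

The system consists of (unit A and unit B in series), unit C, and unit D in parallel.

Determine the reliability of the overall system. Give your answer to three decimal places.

0.989

R(A) = exp(−0.000138 × 250) = 0.96609
R(B) = exp(−0.00111 × 250) = 0.75768
R(C) = exp(−0.000953 × 250) = 0.78801
R(D) = exp(−0.000903 × 250) = 0.79792
Series (A and B): 0.96609 × 0.75768 = 0.73199
Parallel ([0.73199], C, and D): 1 − (1 − 0.73199)(1 − 0.78801)(1 − 0.79792) = 0.989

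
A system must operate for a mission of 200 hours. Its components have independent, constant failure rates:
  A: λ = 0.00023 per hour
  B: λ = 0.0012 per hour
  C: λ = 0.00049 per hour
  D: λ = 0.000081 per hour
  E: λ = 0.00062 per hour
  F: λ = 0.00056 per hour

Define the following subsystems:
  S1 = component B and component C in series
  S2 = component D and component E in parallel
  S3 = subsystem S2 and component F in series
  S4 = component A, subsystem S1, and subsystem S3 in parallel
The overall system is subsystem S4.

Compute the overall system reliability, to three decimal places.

0.999

R(A) = exp(−0.00023 × 200) = 0.95504
R(B) = exp(−0.0012 × 200) = 0.78663
R(C) = exp(−0.00049 × 200) = 0.90665
R(D) = exp(−0.000081 × 200) = 0.98393
R(E) = exp(−0.00062 × 200) = 0.88338
R(F) = exp(−0.00056 × 200) = 0.89404
Series (B and C): 0.78663 × 0.90665 = 0.71320
Parallel (D and E): 1 − (1 − 0.98393)(1 − 0.88338) = 0.99813
Series ([0.99813] and F): 0.99813 × 0.89404 = 0.89237
Parallel (A, [0.71320], and [0.89237]): 1 − (1 − 0.95504)(1 − 0.71320)(1 − 0.89237) = 0.999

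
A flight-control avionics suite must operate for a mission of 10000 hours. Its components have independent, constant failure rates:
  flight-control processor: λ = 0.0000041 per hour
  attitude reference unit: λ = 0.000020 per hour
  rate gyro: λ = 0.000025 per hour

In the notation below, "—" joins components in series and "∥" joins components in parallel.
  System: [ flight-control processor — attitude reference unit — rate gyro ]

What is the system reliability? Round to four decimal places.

0.6120

R(flight-control processor) = exp(−0.0000041 × 10000) = 0.959829
R(attitude reference unit) = exp(−0.000020 × 10000) = 0.818731
R(rate gyro) = exp(−0.000025 × 10000) = 0.778801
Series (flight-control processor, attitude reference unit, and rate gyro): 0.959829 × 0.818731 × 0.778801 = 0.6120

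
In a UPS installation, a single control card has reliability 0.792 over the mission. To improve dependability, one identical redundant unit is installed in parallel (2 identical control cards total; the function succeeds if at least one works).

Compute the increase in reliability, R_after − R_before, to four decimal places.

0.1647

R_before = 0.792
R_after = 1 − (1 − 0.792)^2 = 0.9567
ΔR = 0.9567 − 0.792 = 0.1647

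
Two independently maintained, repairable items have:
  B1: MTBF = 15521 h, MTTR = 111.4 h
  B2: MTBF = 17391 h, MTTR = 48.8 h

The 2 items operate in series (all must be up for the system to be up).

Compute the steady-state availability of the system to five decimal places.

0.99010

A(B1) = MTBF/(MTBF+MTTR) = 15521/(15521+111.4) = 0.992874
A(B2) = MTBF/(MTBF+MTTR) = 17391/(17391+48.8) = 0.997202
Series availability: 0.992874 × 0.997202 = 0.99010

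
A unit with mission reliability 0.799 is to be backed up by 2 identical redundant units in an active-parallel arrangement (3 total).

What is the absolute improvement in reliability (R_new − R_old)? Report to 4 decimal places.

R_before = 0.799
R_after = 1 − (1 − 0.799)^3 = 0.9919
ΔR = 0.9919 − 0.799 = 0.1929

0.1929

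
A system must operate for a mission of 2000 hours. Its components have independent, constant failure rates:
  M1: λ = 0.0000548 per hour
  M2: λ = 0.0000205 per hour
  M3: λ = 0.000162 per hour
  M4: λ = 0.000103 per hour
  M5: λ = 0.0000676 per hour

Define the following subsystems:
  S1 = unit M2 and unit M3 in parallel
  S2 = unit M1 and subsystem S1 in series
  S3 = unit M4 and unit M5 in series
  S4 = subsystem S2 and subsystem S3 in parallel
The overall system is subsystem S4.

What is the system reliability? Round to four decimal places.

0.9671

R(M1) = exp(−0.0000548 × 2000) = 0.896193
R(M2) = exp(−0.0000205 × 2000) = 0.959829
R(M3) = exp(−0.000162 × 2000) = 0.723250
R(M4) = exp(−0.000103 × 2000) = 0.813833
R(M5) = exp(−0.0000676 × 2000) = 0.873541
Parallel (M2 and M3): 1 − (1 − 0.959829)(1 − 0.723250) = 0.988883
Series (M1 and [0.988883]): 0.896193 × 0.988883 = 0.886230
Series (M4 and M5): 0.813833 × 0.873541 = 0.710916
Parallel ([0.886230] and [0.710916]): 1 − (1 − 0.886230)(1 − 0.710916) = 0.9671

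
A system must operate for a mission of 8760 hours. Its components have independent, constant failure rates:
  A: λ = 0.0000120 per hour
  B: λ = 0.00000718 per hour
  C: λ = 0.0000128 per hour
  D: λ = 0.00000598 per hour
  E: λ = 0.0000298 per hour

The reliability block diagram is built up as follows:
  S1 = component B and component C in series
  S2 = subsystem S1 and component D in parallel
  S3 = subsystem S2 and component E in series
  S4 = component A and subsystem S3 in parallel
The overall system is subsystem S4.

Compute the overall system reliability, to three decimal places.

R(A) = exp(−0.0000120 × 8760) = 0.90022
R(B) = exp(−0.00000718 × 8760) = 0.93904
R(C) = exp(−0.0000128 × 8760) = 0.89393
R(D) = exp(−0.00000598 × 8760) = 0.94896
R(E) = exp(−0.0000298 × 8760) = 0.77024
Series (B and C): 0.93904 × 0.89393 = 0.83944
Parallel ([0.83944] and D): 1 − (1 − 0.83944)(1 − 0.94896) = 0.99181
Series ([0.99181] and E): 0.99181 × 0.77024 = 0.76393
Parallel (A and [0.76393]): 1 − (1 − 0.90022)(1 − 0.76393) = 0.976

0.976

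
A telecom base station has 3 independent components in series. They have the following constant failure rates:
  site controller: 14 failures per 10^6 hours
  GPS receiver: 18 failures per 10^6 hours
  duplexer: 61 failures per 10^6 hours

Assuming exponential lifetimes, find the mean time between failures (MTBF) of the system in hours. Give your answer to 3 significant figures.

10800

Series of exponential components: λ_sys = Σ λ_i
λ_sys = 0.000014 + 0.000018 + 0.000061 = 9.3000e-05 /h
MTBF = 1 / λ_sys = 10800 h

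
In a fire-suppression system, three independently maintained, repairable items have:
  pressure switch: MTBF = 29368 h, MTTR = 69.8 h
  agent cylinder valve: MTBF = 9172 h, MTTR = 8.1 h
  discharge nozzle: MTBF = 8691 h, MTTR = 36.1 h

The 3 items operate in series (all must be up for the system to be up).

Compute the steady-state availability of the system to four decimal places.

0.9926

A(pressure switch) = MTBF/(MTBF+MTTR) = 29368/(29368+69.8) = 0.997629
A(agent cylinder valve) = MTBF/(MTBF+MTTR) = 9172/(9172+8.1) = 0.999118
A(discharge nozzle) = MTBF/(MTBF+MTTR) = 8691/(8691+36.1) = 0.995863
Series availability: 0.997629 × 0.999118 × 0.995863 = 0.9926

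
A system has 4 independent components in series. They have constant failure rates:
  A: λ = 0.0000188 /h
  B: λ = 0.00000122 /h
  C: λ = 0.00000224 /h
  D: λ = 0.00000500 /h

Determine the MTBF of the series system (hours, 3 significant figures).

36700

Series of exponential components: λ_sys = Σ λ_i
λ_sys = 0.0000188 + 0.00000122 + 0.00000224 + 0.00000500 = 2.7260e-05 /h
MTBF = 1 / λ_sys = 36700 h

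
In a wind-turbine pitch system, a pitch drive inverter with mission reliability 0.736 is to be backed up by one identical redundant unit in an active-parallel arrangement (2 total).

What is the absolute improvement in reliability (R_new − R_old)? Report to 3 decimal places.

0.194

R_before = 0.736
R_after = 1 − (1 − 0.736)^2 = 0.930
ΔR = 0.930 − 0.736 = 0.194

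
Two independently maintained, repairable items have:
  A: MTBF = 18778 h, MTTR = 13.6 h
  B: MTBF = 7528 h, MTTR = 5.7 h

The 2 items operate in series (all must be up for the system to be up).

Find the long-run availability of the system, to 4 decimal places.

A(A) = MTBF/(MTBF+MTTR) = 18778/(18778+13.6) = 0.999276
A(B) = MTBF/(MTBF+MTTR) = 7528/(7528+5.7) = 0.999243
Series availability: 0.999276 × 0.999243 = 0.9985

0.9985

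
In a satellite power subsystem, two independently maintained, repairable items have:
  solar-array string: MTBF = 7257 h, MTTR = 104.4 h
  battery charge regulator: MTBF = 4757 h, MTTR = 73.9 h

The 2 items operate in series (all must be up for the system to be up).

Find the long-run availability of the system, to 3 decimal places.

A(solar-array string) = MTBF/(MTBF+MTTR) = 7257/(7257+104.4) = 0.985818
A(battery charge regulator) = MTBF/(MTBF+MTTR) = 4757/(4757+73.9) = 0.984703
Series availability: 0.985818 × 0.984703 = 0.971

0.971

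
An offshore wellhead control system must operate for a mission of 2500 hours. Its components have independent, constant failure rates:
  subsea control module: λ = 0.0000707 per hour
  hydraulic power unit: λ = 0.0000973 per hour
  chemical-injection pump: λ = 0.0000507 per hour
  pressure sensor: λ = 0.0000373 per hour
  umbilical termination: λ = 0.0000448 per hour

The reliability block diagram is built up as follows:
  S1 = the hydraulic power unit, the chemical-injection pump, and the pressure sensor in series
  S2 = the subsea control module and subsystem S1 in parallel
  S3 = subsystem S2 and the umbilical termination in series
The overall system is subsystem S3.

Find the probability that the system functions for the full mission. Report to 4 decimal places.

R(subsea control module) = exp(−0.0000707 × 2500) = 0.837989
R(hydraulic power unit) = exp(−0.0000973 × 2500) = 0.784075
R(chemical-injection pump) = exp(−0.0000507 × 2500) = 0.880954
R(pressure sensor) = exp(−0.0000373 × 2500) = 0.910966
R(umbilical termination) = exp(−0.0000448 × 2500) = 0.894044
Series (hydraulic power unit, chemical-injection pump, and pressure sensor): 0.784075 × 0.880954 × 0.910966 = 0.629235
Parallel (subsea control module and [0.629235]): 1 − (1 − 0.837989)(1 − 0.629235) = 0.939932
Series ([0.939932] and umbilical termination): 0.939932 × 0.894044 = 0.8403

0.8403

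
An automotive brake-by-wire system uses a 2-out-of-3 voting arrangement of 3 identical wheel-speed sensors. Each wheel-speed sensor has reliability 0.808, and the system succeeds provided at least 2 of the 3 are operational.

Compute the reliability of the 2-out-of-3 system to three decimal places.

0.904

R = Σ_{i=2}^{3} C(3,i) p^i (1−p)^{3−i} with p = 0.808
C(3,2)·0.808^2·0.192^1 = 0.37605
C(3,3)·0.808^3·0.192^0 = 0.52751
Sum = 0.904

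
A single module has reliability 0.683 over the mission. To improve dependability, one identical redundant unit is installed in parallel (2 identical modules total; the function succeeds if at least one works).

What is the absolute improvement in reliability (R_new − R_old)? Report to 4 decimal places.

0.2165

R_before = 0.683
R_after = 1 − (1 − 0.683)^2 = 0.8995
ΔR = 0.8995 − 0.683 = 0.2165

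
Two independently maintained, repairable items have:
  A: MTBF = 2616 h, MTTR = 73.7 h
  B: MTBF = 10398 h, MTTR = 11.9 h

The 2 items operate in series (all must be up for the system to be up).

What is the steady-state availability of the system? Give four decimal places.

A(A) = MTBF/(MTBF+MTTR) = 2616/(2616+73.7) = 0.972599
A(B) = MTBF/(MTBF+MTTR) = 10398/(10398+11.9) = 0.998857
Series availability: 0.972599 × 0.998857 = 0.9715

0.9715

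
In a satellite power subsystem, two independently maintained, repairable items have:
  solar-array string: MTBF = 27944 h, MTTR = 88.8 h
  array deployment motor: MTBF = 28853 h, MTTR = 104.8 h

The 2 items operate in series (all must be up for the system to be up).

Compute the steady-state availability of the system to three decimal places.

0.993

A(solar-array string) = MTBF/(MTBF+MTTR) = 27944/(27944+88.8) = 0.996832
A(array deployment motor) = MTBF/(MTBF+MTTR) = 28853/(28853+104.8) = 0.996381
Series availability: 0.996832 × 0.996381 = 0.993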